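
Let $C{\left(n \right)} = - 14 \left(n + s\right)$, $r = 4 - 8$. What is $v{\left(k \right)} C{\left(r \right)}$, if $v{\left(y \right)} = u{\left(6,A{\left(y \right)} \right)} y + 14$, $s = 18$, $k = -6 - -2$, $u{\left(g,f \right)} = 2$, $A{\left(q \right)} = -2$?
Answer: $-1176$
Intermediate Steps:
$r = -4$ ($r = 4 - 8 = -4$)
$k = -4$ ($k = -6 + 2 = -4$)
$C{\left(n \right)} = -252 - 14 n$ ($C{\left(n \right)} = - 14 \left(n + 18\right) = - 14 \left(18 + n\right) = -252 - 14 n$)
$v{\left(y \right)} = 14 + 2 y$ ($v{\left(y \right)} = 2 y + 14 = 14 + 2 y$)
$v{\left(k \right)} C{\left(r \right)} = \left(14 + 2 \left(-4\right)\right) \left(-252 - -56\right) = \left(14 - 8\right) \left(-252 + 56\right) = 6 \left(-196\right) = -1176$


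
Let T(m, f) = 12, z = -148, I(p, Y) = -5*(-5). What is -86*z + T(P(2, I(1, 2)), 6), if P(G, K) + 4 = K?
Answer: 12740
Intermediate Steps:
I(p, Y) = 25
P(G, K) = -4 + K
-86*z + T(P(2, I(1, 2)), 6) = -86*(-148) + 12 = 12728 + 12 = 12740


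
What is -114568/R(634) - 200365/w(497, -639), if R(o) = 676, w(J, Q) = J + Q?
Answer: 29794521/23998 ≈ 1241.5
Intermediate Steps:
-114568/R(634) - 200365/w(497, -639) = -114568/676 - 200365/(497 - 639) = -114568*1/676 - 200365/(-142) = -28642/169 - 200365*(-1/142) = -28642/169 + 200365/142 = 29794521/23998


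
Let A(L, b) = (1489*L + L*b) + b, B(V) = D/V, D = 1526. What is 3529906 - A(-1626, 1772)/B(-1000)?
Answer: 43011278/763 ≈ 56371.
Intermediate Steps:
B(V) = 1526/V
A(L, b) = b + 1489*L + L*b
3529906 - A(-1626, 1772)/B(-1000) = 3529906 - (1772 + 1489*(-1626) - 1626*1772)/(1526/(-1000)) = 3529906 - (1772 - 2421114 - 2881272)/(1526*(-1/1000)) = 3529906 - (-5300614)/(-763/500) = 3529906 - (-5300614)*(-500)/763 = 3529906 - 1*2650307000/763 = 3529906 - 2650307000/763 = 43011278/763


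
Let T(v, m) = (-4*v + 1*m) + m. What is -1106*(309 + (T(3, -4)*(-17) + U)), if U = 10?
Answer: -728854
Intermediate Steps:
T(v, m) = -4*v + 2*m (T(v, m) = (-4*v + m) + m = (m - 4*v) + m = -4*v + 2*m)
-1106*(309 + (T(3, -4)*(-17) + U)) = -1106*(309 + ((-4*3 + 2*(-4))*(-17) + 10)) = -1106*(309 + ((-12 - 8)*(-17) + 10)) = -1106*(309 + (-20*(-17) + 10)) = -1106*(309 + (340 + 10)) = -1106*(309 + 350) = -1106*659 = -728854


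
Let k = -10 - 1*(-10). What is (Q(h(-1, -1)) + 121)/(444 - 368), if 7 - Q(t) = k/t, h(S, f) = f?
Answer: 32/19 ≈ 1.6842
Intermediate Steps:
k = 0 (k = -10 + 10 = 0)
Q(t) = 7 (Q(t) = 7 - 0/t = 7 - 1*0 = 7 + 0 = 7)
(Q(h(-1, -1)) + 121)/(444 - 368) = (7 + 121)/(444 - 368) = 128/76 = 128*(1/76) = 32/19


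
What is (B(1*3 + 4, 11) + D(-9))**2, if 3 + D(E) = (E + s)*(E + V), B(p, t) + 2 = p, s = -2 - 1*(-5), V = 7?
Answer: 196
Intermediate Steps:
s = 3 (s = -2 + 5 = 3)
B(p, t) = -2 + p
D(E) = -3 + (3 + E)*(7 + E) (D(E) = -3 + (E + 3)*(E + 7) = -3 + (3 + E)*(7 + E))
(B(1*3 + 4, 11) + D(-9))**2 = ((-2 + (1*3 + 4)) + (18 + (-9)**2 + 10*(-9)))**2 = ((-2 + (3 + 4)) + (18 + 81 - 90))**2 = ((-2 + 7) + 9)**2 = (5 + 9)**2 = 14**2 = 196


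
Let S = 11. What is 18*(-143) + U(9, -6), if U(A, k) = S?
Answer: -2563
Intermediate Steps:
U(A, k) = 11
18*(-143) + U(9, -6) = 18*(-143) + 11 = -2574 + 11 = -2563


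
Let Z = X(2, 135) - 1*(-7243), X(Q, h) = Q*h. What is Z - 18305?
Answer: -10792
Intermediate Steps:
Z = 7513 (Z = 2*135 - 1*(-7243) = 270 + 7243 = 7513)
Z - 18305 = 7513 - 18305 = -10792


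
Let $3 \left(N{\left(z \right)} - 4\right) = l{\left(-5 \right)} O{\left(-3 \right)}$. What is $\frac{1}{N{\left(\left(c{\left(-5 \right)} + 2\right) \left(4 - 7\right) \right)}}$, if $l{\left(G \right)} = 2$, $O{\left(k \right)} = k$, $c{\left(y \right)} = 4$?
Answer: $\frac{1}{2} \approx 0.5$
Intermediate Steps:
$N{\left(z \right)} = 2$ ($N{\left(z \right)} = 4 + \frac{2 \left(-3\right)}{3} = 4 + \frac{1}{3} \left(-6\right) = 4 - 2 = 2$)
$\frac{1}{N{\left(\left(c{\left(-5 \right)} + 2\right) \left(4 - 7\right) \right)}} = \frac{1}{2}$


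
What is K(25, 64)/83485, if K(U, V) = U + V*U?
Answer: 325/16697 ≈ 0.019465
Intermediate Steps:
K(U, V) = U + U*V
K(25, 64)/83485 = (25*(1 + 64))/83485 = (25*65)*(1/83485) = 1625*(1/83485) = 325/16697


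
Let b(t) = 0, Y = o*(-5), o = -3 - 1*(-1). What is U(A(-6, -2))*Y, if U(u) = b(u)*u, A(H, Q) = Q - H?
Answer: 0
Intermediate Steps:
o = -2 (o = -3 + 1 = -2)
Y = 10 (Y = -2*(-5) = 10)
U(u) = 0 (U(u) = 0*u = 0)
U(A(-6, -2))*Y = 0*10 = 0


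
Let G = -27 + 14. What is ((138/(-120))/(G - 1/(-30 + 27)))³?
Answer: 328509/438976000 ≈ 0.00074835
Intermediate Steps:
G = -13
((138/(-120))/(G - 1/(-30 + 27)))³ = ((138/(-120))/(-13 - 1/(-30 + 27)))³ = ((138*(-1/120))/(-13 - 1/(-3)))³ = (-23/(20*(-13 - 1*(-⅓))))³ = (-23/(20*(-13 + ⅓)))³ = (-23/(20*(-38/3)))³ = (-23/20*(-3/38))³ = (69/760)³ = 328509/438976000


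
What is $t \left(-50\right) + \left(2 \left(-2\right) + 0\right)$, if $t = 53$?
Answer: $-2654$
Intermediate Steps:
$t \left(-50\right) + \left(2 \left(-2\right) + 0\right) = 53 \left(-50\right) + \left(2 \left(-2\right) + 0\right) = -2650 + \left(-4 + 0\right) = -2650 - 4 = -2654$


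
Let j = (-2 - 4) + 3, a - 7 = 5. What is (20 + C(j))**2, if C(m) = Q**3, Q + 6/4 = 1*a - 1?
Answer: 49266361/64 ≈ 7.6979e+5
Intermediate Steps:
a = 12 (a = 7 + 5 = 12)
j = -3 (j = -6 + 3 = -3)
Q = 19/2 (Q = -3/2 + (1*12 - 1) = -3/2 + (12 - 1) = -3/2 + 11 = 19/2 ≈ 9.5000)
C(m) = 6859/8 (C(m) = (19/2)**3 = 6859/8)
(20 + C(j))**2 = (20 + 6859/8)**2 = (7019/8)**2 = 49266361/64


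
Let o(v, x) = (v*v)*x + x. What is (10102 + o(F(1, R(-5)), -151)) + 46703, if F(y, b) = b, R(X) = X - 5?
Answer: 41554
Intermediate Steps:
R(X) = -5 + X
o(v, x) = x + x*v² (o(v, x) = v²*x + x = x*v² + x = x + x*v²)
(10102 + o(F(1, R(-5)), -151)) + 46703 = (10102 - 151*(1 + (-5 - 5)²)) + 46703 = (10102 - 151*(1 + (-10)²)) + 46703 = (10102 - 151*(1 + 100)) + 46703 = (10102 - 151*101) + 46703 = (10102 - 15251) + 46703 = -5149 + 46703 = 41554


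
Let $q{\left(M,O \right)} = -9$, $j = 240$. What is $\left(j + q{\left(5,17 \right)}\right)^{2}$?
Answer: $53361$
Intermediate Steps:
$\left(j + q{\left(5,17 \right)}\right)^{2} = \left(240 - 9\right)^{2} = 231^{2} = 53361$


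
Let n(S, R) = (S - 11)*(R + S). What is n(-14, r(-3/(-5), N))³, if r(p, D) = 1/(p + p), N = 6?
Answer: 7703734375/216 ≈ 3.5665e+7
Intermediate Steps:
r(p, D) = 1/(2*p)
n(S, R) = (-11 + S)*(R + S)
n(-14, r(-3/(-5), N))³ = ((-14)² - 11/(2*((-3/(-5)))) - 11*(-14) + (1/(2*((-3/(-5)))))*(-14))³ = (196 - 11/(2*((-3*(-⅕)))) + 154 + (1/(2*((-3*(-⅕)))))*(-14))³ = (196 - 11/(2*⅗) + 154 + (1/(2*(⅗)))*(-14))³ = (196 - 11*5/(2*3) + 154 + ((½)*(5/3))*(-14))³ = (196 - 11*⅚ + 154 + (⅚)*(-14))³ = (196 - 55/6 + 154 - 35/3)³ = (1975/6)³ = 7703734375/216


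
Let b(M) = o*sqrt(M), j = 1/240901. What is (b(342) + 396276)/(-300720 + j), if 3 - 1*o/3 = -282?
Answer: -95463284676/72443748719 - 617911065*sqrt(38)/72443748719 ≈ -1.3703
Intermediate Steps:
o = 855 (o = 9 - 3*(-282) = 9 + 846 = 855)
j = 1/240901 ≈ 4.1511e-6
b(M) = 855*sqrt(M)
(b(342) + 396276)/(-300720 + j) = (855*sqrt(342) + 396276)/(-300720 + 1/240901) = (855*(3*sqrt(38)) + 396276)/(-72443748719/240901) = (2565*sqrt(38) + 396276)*(-240901/72443748719) = (396276 + 2565*sqrt(38))*(-240901/72443748719) = -95463284676/72443748719 - 617911065*sqrt(38)/72443748719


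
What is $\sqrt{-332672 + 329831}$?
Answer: $i \sqrt{2841} \approx 53.301 i$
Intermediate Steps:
$\sqrt{-332672 + 329831} = \sqrt{-2841} = i \sqrt{2841}$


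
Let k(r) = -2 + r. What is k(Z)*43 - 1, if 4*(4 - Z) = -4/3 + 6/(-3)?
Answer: 725/6 ≈ 120.83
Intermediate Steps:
Z = 29/6 (Z = 4 - (-4/3 + 6/(-3))/4 = 4 - (-4*⅓ + 6*(-⅓))/4 = 4 - (-4/3 - 2)/4 = 4 - ¼*(-10/3) = 4 + ⅚ = 29/6 ≈ 4.8333)
k(Z)*43 - 1 = (-2 + 29/6)*43 - 1 = (17/6)*43 - 1 = 731/6 - 1 = 725/6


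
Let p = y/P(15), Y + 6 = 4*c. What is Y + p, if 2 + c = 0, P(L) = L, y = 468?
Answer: 86/5 ≈ 17.200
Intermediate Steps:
c = -2 (c = -2 + 0 = -2)
Y = -14 (Y = -6 + 4*(-2) = -6 - 8 = -14)
p = 156/5 (p = 468/15 = 468*(1/15) = 156/5 ≈ 31.200)
Y + p = -14 + 156/5 = 86/5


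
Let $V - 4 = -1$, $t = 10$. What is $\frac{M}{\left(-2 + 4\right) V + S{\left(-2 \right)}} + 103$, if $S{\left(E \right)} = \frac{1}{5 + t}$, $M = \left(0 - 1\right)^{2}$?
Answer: $\frac{9388}{91} \approx 103.16$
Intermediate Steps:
$V = 3$ ($V = 4 - 1 = 3$)
$M = 1$ ($M = \left(-1\right)^{2} = 1$)
$S{\left(E \right)} = \frac{1}{15}$ ($S{\left(E \right)} = \frac{1}{5 + 10} = \frac{1}{15}$)
$\frac{M}{\left(-2 + 4\right) V + S{\left(-2 \right)}} + 103 = \frac{1}{\left(-2 + 4\right) 3 + \frac{1}{15}} \cdot 1 + 103 = \frac{1}{2 \cdot 3 + \frac{1}{15}} \cdot 1 + 103 = \frac{1}{6 + \frac{1}{15}} \cdot 1 + 103 = \frac{1}{\frac{91}{15}} \cdot 1 + 103 = \frac{15}{91} \cdot 1 + 103 = \frac{15}{91} + 103 = \frac{9388}{91}$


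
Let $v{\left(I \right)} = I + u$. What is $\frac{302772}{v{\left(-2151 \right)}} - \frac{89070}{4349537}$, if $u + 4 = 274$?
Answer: $- \frac{23106764162}{143534721} \approx -160.98$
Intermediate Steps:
$u = 270$ ($u = -4 + 274 = 270$)
$v{\left(I \right)} = 270 + I$ ($v{\left(I \right)} = I + 270 = 270 + I$)
$\frac{302772}{v{\left(-2151 \right)}} - \frac{89070}{4349537} = \frac{302772}{270 - 2151} - \frac{89070}{4349537} = \frac{302772}{-1881} - \frac{89070}{4349537} = 302772 \left(- \frac{1}{1881}\right) - \frac{89070}{4349537} = - \frac{100924}{627} - \frac{89070}{4349537} = - \frac{23106764162}{143534721}$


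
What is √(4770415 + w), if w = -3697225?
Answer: √1073190 ≈ 1035.9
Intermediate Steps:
√(4770415 + w) = √(4770415 - 3697225) = √1073190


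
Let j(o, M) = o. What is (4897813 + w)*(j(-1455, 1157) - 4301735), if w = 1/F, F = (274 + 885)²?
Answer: -28311285775023008260/1343281 ≈ -2.1076e+13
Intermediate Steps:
F = 1343281 (F = 1159² = 1343281)
w = 1/1343281 ≈ 7.4445e-7
(4897813 + w)*(j(-1455, 1157) - 4301735) = (4897813 + 1/1343281)*(-1455 - 4301735) = (6579139144454/1343281)*(-4303190) = -28311285775023008260/1343281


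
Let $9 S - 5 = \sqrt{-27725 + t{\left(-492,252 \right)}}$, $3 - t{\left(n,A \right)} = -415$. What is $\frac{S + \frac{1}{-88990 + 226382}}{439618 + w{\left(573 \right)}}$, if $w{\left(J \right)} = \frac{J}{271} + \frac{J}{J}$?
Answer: $\frac{186168599}{147316634498016} + \frac{271 i \sqrt{27307}}{1072235898} \approx 1.2637 \cdot 10^{-6} + 4.1765 \cdot 10^{-5} i$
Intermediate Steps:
$w{\left(J \right)} = 1 + \frac{J}{271}$ ($w{\left(J \right)} = J \frac{1}{271} + 1 = \frac{J}{271} + 1 = 1 + \frac{J}{271}$)
$t{\left(n,A \right)} = 418$ ($t{\left(n,A \right)} = 3 - -415 = 3 + 415 = 418$)
$S = \frac{5}{9} + \frac{i \sqrt{27307}}{9}$ ($S = \frac{5}{9} + \frac{\sqrt{-27725 + 418}}{9} = \frac{5}{9} + \frac{\sqrt{-27307}}{9} = \frac{5}{9} + \frac{i \sqrt{27307}}{9} \approx 0.55556 + 18.361 i$)
$\frac{S + \frac{1}{-88990 + 226382}}{439618 + w{\left(573 \right)}} = \frac{\left(\frac{5}{9} + \frac{i \sqrt{27307}}{9}\right) + \frac{1}{-88990 + 226382}}{439618 + \left(1 + \frac{1}{271} \cdot 573\right)} = \frac{\left(\frac{5}{9} + \frac{i \sqrt{27307}}{9}\right) + \frac{1}{137392}}{439618 + \left(1 + \frac{573}{271}\right)} = \frac{\left(\frac{5}{9} + \frac{i \sqrt{27307}}{9}\right) + \frac{1}{137392}}{439618 + \frac{844}{271}} = \frac{\frac{686969}{1236528} + \frac{i \sqrt{27307}}{9}}{\frac{119137322}{271}} = \left(\frac{686969}{1236528} + \frac{i \sqrt{27307}}{9}\right) \frac{271}{119137322} = \frac{186168599}{147316634498016} + \frac{271 i \sqrt{27307}}{1072235898}$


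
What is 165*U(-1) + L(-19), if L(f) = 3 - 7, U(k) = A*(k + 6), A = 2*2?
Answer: 3296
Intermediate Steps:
A = 4
U(k) = 24 + 4*k (U(k) = 4*(k + 6) = 4*(6 + k) = 24 + 4*k)
L(f) = -4
165*U(-1) + L(-19) = 165*(24 + 4*(-1)) - 4 = 165*(24 - 4) - 4 = 165*20 - 4 = 3300 - 4 = 3296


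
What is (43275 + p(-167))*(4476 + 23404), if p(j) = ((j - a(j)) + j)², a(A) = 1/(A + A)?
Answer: 120386564357250/27889 ≈ 4.3166e+9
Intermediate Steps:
a(A) = 1/(2*A)
p(j) = (2*j - 1/(2*j))² (p(j) = ((j - 1/(2*j)) + j)² = (2*j - 1/(2*j))²)
(43275 + p(-167))*(4476 + 23404) = (43275 + (¼)*(-1 + 4*(-167)²)²/(-167)²)*(4476 + 23404) = (43275 + (¼)*(1/27889)*(-1 + 4*27889)²)*27880 = (43275 + (¼)*(1/27889)*(-1 + 111556)²)*27880 = (43275 + (¼)*(1/27889)*111555²)*27880 = (43275 + (¼)*(1/27889)*12444518025)*27880 = (43275 + 12444518025/111556)*27880 = (17272103925/111556)*27880 = 120386564357250/27889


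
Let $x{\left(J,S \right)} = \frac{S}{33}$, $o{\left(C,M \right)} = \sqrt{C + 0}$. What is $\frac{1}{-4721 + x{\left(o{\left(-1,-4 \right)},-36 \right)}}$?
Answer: $- \frac{11}{51943} \approx -0.00021177$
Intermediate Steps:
$o{\left(C,M \right)} = \sqrt{C}$
$x{\left(J,S \right)} = \frac{S}{33}$ ($x{\left(J,S \right)} = S \frac{1}{33} = \frac{S}{33}$)
$\frac{1}{-4721 + x{\left(o{\left(-1,-4 \right)},-36 \right)}} = \frac{1}{-4721 + \frac{1}{33} \left(-36\right)} = \frac{1}{-4721 - \frac{12}{11}} = \frac{1}{- \frac{51943}{11}} = - \frac{11}{51943}$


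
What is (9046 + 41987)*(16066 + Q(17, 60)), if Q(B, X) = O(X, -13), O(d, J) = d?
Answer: 822958158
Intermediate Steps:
Q(B, X) = X
(9046 + 41987)*(16066 + Q(17, 60)) = (9046 + 41987)*(16066 + 60) = 51033*16126 = 822958158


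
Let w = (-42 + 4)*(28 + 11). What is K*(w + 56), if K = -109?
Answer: 155434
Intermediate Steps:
w = -1482 (w = -38*39 = -1482)
K*(w + 56) = -109*(-1482 + 56) = -109*(-1426) = 155434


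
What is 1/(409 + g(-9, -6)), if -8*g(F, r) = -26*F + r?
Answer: 2/761 ≈ 0.0026281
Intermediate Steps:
g(F, r) = -r/8 + 13*F/4 (g(F, r) = -(-26*F + r)/8 = -(r - 26*F)/8 = -r/8 + 13*F/4)
1/(409 + g(-9, -6)) = 1/(409 + (-1/8*(-6) + (13/4)*(-9))) = 1/(409 + (3/4 - 117/4)) = 1/(409 - 57/2) = 1/(761/2) = 2/761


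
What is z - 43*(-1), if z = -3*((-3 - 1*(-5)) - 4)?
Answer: 49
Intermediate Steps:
z = 6 (z = -3*((-3 + 5) - 4) = -3*(2 - 4) = -3*(-2) = 6)
z - 43*(-1) = 6 - 43*(-1) = 6 + 43 = 49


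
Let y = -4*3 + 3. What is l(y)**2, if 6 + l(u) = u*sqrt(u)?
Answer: -693 + 324*I ≈ -693.0 + 324.0*I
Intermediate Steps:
y = -9 (y = -12 + 3 = -9)
l(u) = -6 + u**(3/2) (l(u) = -6 + u*sqrt(u) = -6 + u**(3/2))
l(y)**2 = (-6 + (-9)**(3/2))**2 = (-6 - 27*I)**2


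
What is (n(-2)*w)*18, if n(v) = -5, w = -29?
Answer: 2610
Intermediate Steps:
(n(-2)*w)*18 = -5*(-29)*18 = 145*18 = 2610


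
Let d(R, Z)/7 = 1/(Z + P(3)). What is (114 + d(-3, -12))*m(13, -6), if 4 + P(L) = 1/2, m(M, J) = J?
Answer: -21120/31 ≈ -681.29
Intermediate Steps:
P(L) = -7/2 (P(L) = -4 + 1/2 = -4 + ½ = -7/2)
d(R, Z) = 7/(-7/2 + Z) (d(R, Z) = 7/(Z - 7/2) = 7/(-7/2 + Z))
(114 + d(-3, -12))*m(13, -6) = (114 + 14/(-7 + 2*(-12)))*(-6) = (114 + 14/(-7 - 24))*(-6) = (114 + 14/(-31))*(-6) = (114 + 14*(-1/31))*(-6) = (114 - 14/31)*(-6) = (3520/31)*(-6) = -21120/31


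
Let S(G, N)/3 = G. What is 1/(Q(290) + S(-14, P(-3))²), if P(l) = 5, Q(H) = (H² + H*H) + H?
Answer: 1/170254 ≈ 5.8736e-6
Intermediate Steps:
Q(H) = H + 2*H² (Q(H) = (H² + H²) + H = 2*H² + H = H + 2*H²)
S(G, N) = 3*G
1/(Q(290) + S(-14, P(-3))²) = 1/(290*(1 + 2*290) + (3*(-14))²) = 1/(290*(1 + 580) + (-42)²) = 1/(290*581 + 1764) = 1/(168490 + 1764) = 1/170254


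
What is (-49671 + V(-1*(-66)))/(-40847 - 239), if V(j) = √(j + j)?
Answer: 49671/41086 - √33/20543 ≈ 1.2087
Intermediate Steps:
V(j) = √2*√j (V(j) = √(2*j) = √2*√j)
(-49671 + V(-1*(-66)))/(-40847 - 239) = (-49671 + √2*√(-1*(-66)))/(-40847 - 239) = (-49671 + √2*√66)/(-41086) = (-49671 + 2*√33)*(-1/41086) = 49671/41086 - √33/20543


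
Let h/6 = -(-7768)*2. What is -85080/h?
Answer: -3545/3884 ≈ -0.91272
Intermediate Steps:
h = 93216 (h = 6*(-(-7768)*2) = 6*(-3884*(-4)) = 6*15536 = 93216)
-85080/h = -85080/93216 = -85080*1/93216 = -3545/3884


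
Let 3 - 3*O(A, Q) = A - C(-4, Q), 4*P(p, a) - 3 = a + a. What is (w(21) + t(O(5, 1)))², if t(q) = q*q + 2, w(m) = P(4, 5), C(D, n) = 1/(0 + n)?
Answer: 37249/1296 ≈ 28.742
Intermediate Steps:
C(D, n) = 1/n
P(p, a) = ¾ + a/2 (P(p, a) = ¾ + (a + a)/4 = ¾ + (2*a)/4 = ¾ + a/2)
w(m) = 13/4 (w(m) = ¾ + (½)*5 = ¾ + 5/2 = 13/4)
O(A, Q) = 1 - A/3 + 1/(3*Q) (O(A, Q) = 1 - (A - 1/Q)/3 = 1 + (-A/3 + 1/(3*Q)) = 1 - A/3 + 1/(3*Q))
t(q) = 2 + q² (t(q) = q² + 2 = 2 + q²)
(w(21) + t(O(5, 1)))² = (13/4 + (2 + ((⅓)*(1 + 1*(3 - 1*5))/1)²))² = (13/4 + (2 + ((⅓)*1*(1 + 1*(3 - 5)))²))² = (13/4 + (2 + ((⅓)*1*(1 + 1*(-2)))²))² = (13/4 + (2 + ((⅓)*1*(1 - 2))²))² = (13/4 + (2 + ((⅓)*1*(-1))²))² = (13/4 + (2 + (-⅓)²))² = (13/4 + (2 + ⅑))² = (13/4 + 19/9)² = (193/36)² = 37249/1296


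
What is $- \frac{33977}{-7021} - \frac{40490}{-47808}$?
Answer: $\frac{954326353}{167829984} \approx 5.6863$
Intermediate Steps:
$- \frac{33977}{-7021} - \frac{40490}{-47808} = \left(-33977\right) \left(- \frac{1}{7021}\right) - - \frac{20245}{23904} = \frac{33977}{7021} + \frac{20245}{23904} = \frac{954326353}{167829984}$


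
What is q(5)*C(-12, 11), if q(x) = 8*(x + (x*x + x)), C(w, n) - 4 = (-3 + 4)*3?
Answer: 1960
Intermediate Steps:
C(w, n) = 7 (C(w, n) = 4 + (-3 + 4)*3 = 4 + 1*3 = 4 + 3 = 7)
q(x) = 8*x**2 + 16*x (q(x) = 8*(x + (x**2 + x)) = 8*(x + (x + x**2)) = 8*(x**2 + 2*x) = 8*x**2 + 16*x)
q(5)*C(-12, 11) = (8*5*(2 + 5))*7 = (8*5*7)*7 = 280*7 = 1960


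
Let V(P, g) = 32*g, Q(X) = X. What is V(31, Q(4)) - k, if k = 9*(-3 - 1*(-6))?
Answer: 101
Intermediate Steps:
k = 27 (k = 9*(-3 + 6) = 9*3 = 27)
V(31, Q(4)) - k = 32*4 - 1*27 = 128 - 27 = 101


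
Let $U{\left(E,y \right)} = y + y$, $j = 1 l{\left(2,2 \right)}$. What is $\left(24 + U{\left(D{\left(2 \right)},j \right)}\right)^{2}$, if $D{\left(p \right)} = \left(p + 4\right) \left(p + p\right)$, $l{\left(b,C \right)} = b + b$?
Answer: $1024$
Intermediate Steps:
$l{\left(b,C \right)} = 2 b$
$j = 4$ ($j = 1 \cdot 2 \cdot 2 = 1 \cdot 4 = 4$)
$D{\left(p \right)} = 2 p \left(4 + p\right)$ ($D{\left(p \right)} = \left(4 + p\right) 2 p = 2 p \left(4 + p\right)$)
$U{\left(E,y \right)} = 2 y$
$\left(24 + U{\left(D{\left(2 \right)},j \right)}\right)^{2} = \left(24 + 2 \cdot 4\right)^{2} = \left(24 + 8\right)^{2} = 32^{2} = 1024$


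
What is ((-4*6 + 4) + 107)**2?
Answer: 7569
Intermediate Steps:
((-4*6 + 4) + 107)**2 = ((-24 + 4) + 107)**2 = (-20 + 107)**2 = 87**2 = 7569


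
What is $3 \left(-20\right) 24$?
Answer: $-1440$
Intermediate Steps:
$3 \left(-20\right) 24 = \left(-60\right) 24 = -1440$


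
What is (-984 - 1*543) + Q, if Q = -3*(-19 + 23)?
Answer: -1539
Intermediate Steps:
Q = -12 (Q = -3*4 = -12)
(-984 - 1*543) + Q = (-984 - 1*543) - 12 = (-984 - 543) - 12 = -1527 - 12 = -1539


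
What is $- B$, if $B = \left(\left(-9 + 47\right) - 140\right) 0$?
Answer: $0$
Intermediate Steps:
$B = 0$ ($B = \left(38 - 140\right) 0 = \left(-102\right) 0 = 0$)
$- B = \left(-1\right) 0 = 0$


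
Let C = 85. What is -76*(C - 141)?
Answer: 4256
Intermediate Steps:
-76*(C - 141) = -76*(85 - 141) = -76*(-56) = 4256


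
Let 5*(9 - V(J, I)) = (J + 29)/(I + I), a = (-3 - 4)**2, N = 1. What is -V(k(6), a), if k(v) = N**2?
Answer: -438/49 ≈ -8.9388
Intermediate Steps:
k(v) = 1 (k(v) = 1**2 = 1)
a = 49 (a = (-7)**2 = 49)
V(J, I) = 9 - (29 + J)/(10*I) (V(J, I) = 9 - (J + 29)/(5*(I + I)) = 9 - (29 + J)/(5*(2*I)) = 9 - (29 + J)*1/(2*I)/5 = 9 - (29 + J)/(10*I))
-V(k(6), a) = -(-29 - 1*1 + 90*49)/(10*49) = -(-29 - 1 + 4410)/(10*49) = -4380/(10*49) = -1*438/49 = -438/49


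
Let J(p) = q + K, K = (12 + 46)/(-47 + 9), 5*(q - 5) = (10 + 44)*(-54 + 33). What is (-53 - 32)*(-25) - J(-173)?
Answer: 223091/95 ≈ 2348.3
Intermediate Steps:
q = -1109/5 (q = 5 + ((10 + 44)*(-54 + 33))/5 = 5 + (54*(-21))/5 = 5 + (⅕)*(-1134) = 5 - 1134/5 = -1109/5 ≈ -221.80)
K = -29/19 (K = 58/(-38) = 58*(-1/38) = -29/19 ≈ -1.5263)
J(p) = -21216/95 (J(p) = -1109/5 - 29/19 = -21216/95)
(-53 - 32)*(-25) - J(-173) = (-53 - 32)*(-25) - 1*(-21216/95) = -85*(-25) + 21216/95 = 2125 + 21216/95 = 223091/95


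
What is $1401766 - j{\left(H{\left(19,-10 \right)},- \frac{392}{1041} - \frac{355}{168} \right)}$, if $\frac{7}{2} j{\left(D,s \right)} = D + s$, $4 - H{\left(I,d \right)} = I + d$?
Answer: $\frac{95337054731}{68012} \approx 1.4018 \cdot 10^{6}$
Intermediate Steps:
$H{\left(I,d \right)} = 4 - I - d$ ($H{\left(I,d \right)} = 4 - \left(I + d\right) = 4 - I - d$)
$j{\left(D,s \right)} = \frac{2 D}{7} + \frac{2 s}{7}$ ($j{\left(D,s \right)} = \frac{2 \left(D + s\right)}{7} = \frac{2 D}{7} + \frac{2 s}{7}$)
$1401766 - j{\left(H{\left(19,-10 \right)},- \frac{392}{1041} - \frac{355}{168} \right)} = 1401766 - \left(\frac{2 \left(4 - 19 - -10\right)}{7} + \frac{2 \left(- \frac{392}{1041} - \frac{355}{168}\right)}{7}\right) = 1401766 - \left(\frac{2 \left(4 - 19 + 10\right)}{7} + \frac{2 \left(\left(-392\right) \frac{1}{1041} - \frac{355}{168}\right)}{7}\right) = 1401766 - \left(\frac{2}{7} \left(-5\right) + \frac{2 \left(- \frac{392}{1041} - \frac{355}{168}\right)}{7}\right) = 1401766 - \left(- \frac{10}{7} + \frac{2}{7} \left(- \frac{48379}{19432}\right)\right) = 1401766 - \left(- \frac{10}{7} - \frac{48379}{68012}\right) = 1401766 - - \frac{145539}{68012} = 1401766 + \frac{145539}{68012} = \frac{95337054731}{68012}$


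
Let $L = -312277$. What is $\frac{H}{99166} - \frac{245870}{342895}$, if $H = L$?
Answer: $- \frac{26292033267}{6800705114} \approx -3.8661$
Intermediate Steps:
$H = -312277$
$\frac{H}{99166} - \frac{245870}{342895} = - \frac{312277}{99166} - \frac{245870}{342895} = \left(-312277\right) \frac{1}{99166} - \frac{49174}{68579} = - \frac{312277}{99166} - \frac{49174}{68579} = - \frac{26292033267}{6800705114}$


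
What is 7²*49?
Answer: 2401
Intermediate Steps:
7²*49 = 49*49 = 2401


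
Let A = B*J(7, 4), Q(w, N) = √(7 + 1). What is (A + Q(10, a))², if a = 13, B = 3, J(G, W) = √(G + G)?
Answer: 134 + 24*√7 ≈ 197.50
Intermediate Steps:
J(G, W) = √2*√G (J(G, W) = √(2*G) = √2*√G)
Q(w, N) = 2*√2 (Q(w, N) = √8 = 2*√2)
A = 3*√14 (A = 3*(√2*√7) = 3*√14 ≈ 11.225)
(A + Q(10, a))² = (3*√14 + 2*√2)² = (2*√2 + 3*√14)²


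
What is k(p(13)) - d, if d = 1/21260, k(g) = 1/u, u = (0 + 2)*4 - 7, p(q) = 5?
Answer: 21259/21260 ≈ 0.99995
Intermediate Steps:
u = 1 (u = 2*4 - 7 = 8 - 7 = 1)
k(g) = 1 (k(g) = 1/1 = 1)
d = 1/21260 ≈ 4.7037e-5
k(p(13)) - d = 1 - 1*1/21260 = 1 - 1/21260 = 21259/21260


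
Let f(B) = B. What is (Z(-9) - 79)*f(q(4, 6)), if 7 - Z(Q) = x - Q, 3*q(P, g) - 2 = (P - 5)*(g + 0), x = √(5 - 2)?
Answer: 108 + 4*√3/3 ≈ 110.31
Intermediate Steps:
x = √3 ≈ 1.7320
q(P, g) = ⅔ + g*(-5 + P)/3 (q(P, g) = ⅔ + ((P - 5)*(g + 0))/3 = ⅔ + ((-5 + P)*g)/3 = ⅔ + (g*(-5 + P))/3 = ⅔ + g*(-5 + P)/3)
Z(Q) = 7 + Q - √3 (Z(Q) = 7 - (√3 - Q) = 7 + (Q - √3) = 7 + Q - √3)
(Z(-9) - 79)*f(q(4, 6)) = ((7 - 9 - √3) - 79)*(⅔ - 5/3*6 + (⅓)*4*6) = ((-2 - √3) - 79)*(⅔ - 10 + 8) = (-81 - √3)*(-4/3) = 108 + 4*√3/3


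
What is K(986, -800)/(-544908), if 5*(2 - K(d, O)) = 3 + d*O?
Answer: -788807/2724540 ≈ -0.28952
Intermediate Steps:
K(d, O) = 7/5 - O*d/5 (K(d, O) = 2 - (3 + d*O)/5 = 2 - (3 + O*d)/5 = 2 + (-⅗ - O*d/5) = 7/5 - O*d/5)
K(986, -800)/(-544908) = (7/5 - ⅕*(-800)*986)/(-544908) = (7/5 + 157760)*(-1/544908) = (788807/5)*(-1/544908) = -788807/2724540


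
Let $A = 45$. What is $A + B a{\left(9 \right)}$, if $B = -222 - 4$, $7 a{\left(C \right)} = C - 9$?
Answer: $45$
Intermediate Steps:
$a{\left(C \right)} = - \frac{9}{7} + \frac{C}{7}$ ($a{\left(C \right)} = \frac{C - 9}{7} = \frac{-9 + C}{7} = - \frac{9}{7} + \frac{C}{7}$)
$B = -226$ ($B = -222 - 4 = -226$)
$A + B a{\left(9 \right)} = 45 - 226 \left(- \frac{9}{7} + \frac{1}{7} \cdot 9\right) = 45 - 226 \left(- \frac{9}{7} + \frac{9}{7}\right) = 45 - 0 = 45 + 0 = 45$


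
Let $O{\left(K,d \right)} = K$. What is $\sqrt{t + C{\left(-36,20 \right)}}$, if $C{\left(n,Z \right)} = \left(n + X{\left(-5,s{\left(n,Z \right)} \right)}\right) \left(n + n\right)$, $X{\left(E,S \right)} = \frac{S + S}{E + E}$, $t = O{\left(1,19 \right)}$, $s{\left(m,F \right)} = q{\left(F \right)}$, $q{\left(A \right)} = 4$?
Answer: $\frac{\sqrt{66265}}{5} \approx 51.484$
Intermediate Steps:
$s{\left(m,F \right)} = 4$
$t = 1$
$X{\left(E,S \right)} = \frac{S}{E}$ ($X{\left(E,S \right)} = \frac{2 S}{2 E} = 2 S \frac{1}{2 E} = \frac{S}{E}$)
$C{\left(n,Z \right)} = 2 n \left(- \frac{4}{5} + n\right)$ ($C{\left(n,Z \right)} = \left(n + \frac{4}{-5}\right) \left(n + n\right) = \left(n + 4 \left(- \frac{1}{5}\right)\right) 2 n = \left(n - \frac{4}{5}\right) 2 n = \left(- \frac{4}{5} + n\right) 2 n = 2 n \left(- \frac{4}{5} + n\right)$)
$\sqrt{t + C{\left(-36,20 \right)}} = \sqrt{1 + \frac{2}{5} \left(-36\right) \left(-4 + 5 \left(-36\right)\right)} = \sqrt{1 + \frac{2}{5} \left(-36\right) \left(-4 - 180\right)} = \sqrt{1 + \frac{2}{5} \left(-36\right) \left(-184\right)} = \sqrt{1 + \frac{13248}{5}} = \sqrt{\frac{13253}{5}} = \frac{\sqrt{66265}}{5}$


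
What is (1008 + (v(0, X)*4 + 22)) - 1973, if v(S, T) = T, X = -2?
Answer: -951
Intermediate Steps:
(1008 + (v(0, X)*4 + 22)) - 1973 = (1008 + (-2*4 + 22)) - 1973 = (1008 + (-8 + 22)) - 1973 = (1008 + 14) - 1973 = 1022 - 1973 = -951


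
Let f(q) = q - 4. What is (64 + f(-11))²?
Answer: 2401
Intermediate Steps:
f(q) = -4 + q
(64 + f(-11))² = (64 + (-4 - 11))² = (64 - 15)² = 49² = 2401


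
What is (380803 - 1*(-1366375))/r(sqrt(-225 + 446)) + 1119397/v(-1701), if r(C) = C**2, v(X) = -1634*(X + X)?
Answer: 9712579261241/1228509828 ≈ 7906.0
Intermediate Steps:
v(X) = -3268*X
(380803 - 1*(-1366375))/r(sqrt(-225 + 446)) + 1119397/v(-1701) = (380803 - 1*(-1366375))/((sqrt(-225 + 446))**2) + 1119397/((-3268*(-1701))) = (380803 + 1366375)/((sqrt(221))**2) + 1119397/5558868 = 1747178/221 + 1119397*(1/5558868) = 1747178*(1/221) + 1119397/5558868 = 1747178/221 + 1119397/5558868 = 9712579261241/1228509828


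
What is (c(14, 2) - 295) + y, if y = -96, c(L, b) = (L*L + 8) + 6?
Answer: -181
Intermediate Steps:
c(L, b) = 14 + L**2 (c(L, b) = (L**2 + 8) + 6 = (8 + L**2) + 6 = 14 + L**2)
(c(14, 2) - 295) + y = ((14 + 14**2) - 295) - 96 = ((14 + 196) - 295) - 96 = (210 - 295) - 96 = -85 - 96 = -181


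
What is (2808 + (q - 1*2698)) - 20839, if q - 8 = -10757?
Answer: -31478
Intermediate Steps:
q = -10749 (q = 8 - 10757 = -10749)
(2808 + (q - 1*2698)) - 20839 = (2808 + (-10749 - 1*2698)) - 20839 = (2808 + (-10749 - 2698)) - 20839 = (2808 - 13447) - 20839 = -10639 - 20839 = -31478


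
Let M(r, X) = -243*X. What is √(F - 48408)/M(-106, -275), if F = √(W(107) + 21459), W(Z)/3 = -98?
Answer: √(-48408 + √21165)/66825 ≈ 0.0032875*I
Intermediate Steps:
W(Z) = -294 (W(Z) = 3*(-98) = -294)
F = √21165 (F = √(-294 + 21459) = √21165 ≈ 145.48)
√(F - 48408)/M(-106, -275) = √(√21165 - 48408)/((-243*(-275))) = √(-48408 + √21165)/66825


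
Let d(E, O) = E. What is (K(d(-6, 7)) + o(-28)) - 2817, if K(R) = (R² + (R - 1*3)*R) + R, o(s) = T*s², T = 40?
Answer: 28627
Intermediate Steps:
o(s) = 40*s²
K(R) = R + R² + R*(-3 + R) (K(R) = (R² + (R - 3)*R) + R = (R² + (-3 + R)*R) + R = (R² + R*(-3 + R)) + R = R + R² + R*(-3 + R))
(K(d(-6, 7)) + o(-28)) - 2817 = (2*(-6)*(-1 - 6) + 40*(-28)²) - 2817 = (2*(-6)*(-7) + 40*784) - 2817 = (84 + 31360) - 2817 = 31444 - 2817 = 28627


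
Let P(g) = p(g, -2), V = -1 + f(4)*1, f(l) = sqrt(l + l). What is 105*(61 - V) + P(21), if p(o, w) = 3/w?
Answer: 13017/2 - 210*sqrt(2) ≈ 6211.5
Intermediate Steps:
f(l) = sqrt(2)*sqrt(l) (f(l) = sqrt(2*l) = sqrt(2)*sqrt(l))
V = -1 + 2*sqrt(2) (V = -1 + (sqrt(2)*sqrt(4))*1 = -1 + (sqrt(2)*2)*1 = -1 + (2*sqrt(2))*1 = -1 + 2*sqrt(2) ≈ 1.8284)
P(g) = -3/2 (P(g) = 3/(-2) = 3*(-1/2) = -3/2)
105*(61 - V) + P(21) = 105*(61 - (-1 + 2*sqrt(2))) - 3/2 = 105*(61 + (1 - 2*sqrt(2))) - 3/2 = 105*(62 - 2*sqrt(2)) - 3/2 = (6510 - 210*sqrt(2)) - 3/2 = 13017/2 - 210*sqrt(2)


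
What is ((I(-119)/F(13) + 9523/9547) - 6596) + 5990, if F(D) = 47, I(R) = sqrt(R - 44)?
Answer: -5775959/9547 + I*sqrt(163)/47 ≈ -605.0 + 0.27164*I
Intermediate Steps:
I(R) = sqrt(-44 + R)
((I(-119)/F(13) + 9523/9547) - 6596) + 5990 = ((sqrt(-44 - 119)/47 + 9523/9547) - 6596) + 5990 = ((sqrt(-163)*(1/47) + 9523*(1/9547)) - 6596) + 5990 = (((I*sqrt(163))*(1/47) + 9523/9547) - 6596) + 5990 = ((I*sqrt(163)/47 + 9523/9547) - 6596) + 5990 = ((9523/9547 + I*sqrt(163)/47) - 6596) + 5990 = (-62962489/9547 + I*sqrt(163)/47) + 5990 = -5775959/9547 + I*sqrt(163)/47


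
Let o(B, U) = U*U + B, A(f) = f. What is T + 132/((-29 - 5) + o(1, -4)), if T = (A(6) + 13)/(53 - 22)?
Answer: -3769/527 ≈ -7.1518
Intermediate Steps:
o(B, U) = B + U**2 (o(B, U) = U**2 + B = B + U**2)
T = 19/31 (T = (6 + 13)/(53 - 22) = 19/31 ≈ 0.61290)
T + 132/((-29 - 5) + o(1, -4)) = 19/31 + 132/((-29 - 5) + (1 + (-4)**2)) = 19/31 + 132/(-34 + (1 + 16)) = 19/31 + 132/(-34 + 17) = 19/31 + 132/(-17) = 19/31 - 1/17*132 = 19/31 - 132/17 = -3769/527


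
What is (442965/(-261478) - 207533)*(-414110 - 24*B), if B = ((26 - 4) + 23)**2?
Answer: 12554654150351345/130739 ≈ 9.6028e+10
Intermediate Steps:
B = 2025 (B = (22 + 23)**2 = 45**2 = 2025)
(442965/(-261478) - 207533)*(-414110 - 24*B) = (442965/(-261478) - 207533)*(-414110 - 24*2025) = (442965*(-1/261478) - 207533)*(-414110 - 48600) = (-442965/261478 - 207533)*(-462710) = -54265756739/261478*(-462710) = 12554654150351345/130739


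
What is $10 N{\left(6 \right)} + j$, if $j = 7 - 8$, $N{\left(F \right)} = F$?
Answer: $59$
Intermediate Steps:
$j = -1$ ($j = 7 - 8 = -1$)
$10 N{\left(6 \right)} + j = 10 \cdot 6 - 1 = 60 - 1 = 59$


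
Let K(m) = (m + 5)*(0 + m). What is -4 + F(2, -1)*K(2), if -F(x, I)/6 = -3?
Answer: 248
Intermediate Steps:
F(x, I) = 18 (F(x, I) = -6*(-3) = 18)
K(m) = m*(5 + m) (K(m) = (5 + m)*m = m*(5 + m))
-4 + F(2, -1)*K(2) = -4 + 18*(2*(5 + 2)) = -4 + 18*(2*7) = -4 + 18*14 = -4 + 252 = 248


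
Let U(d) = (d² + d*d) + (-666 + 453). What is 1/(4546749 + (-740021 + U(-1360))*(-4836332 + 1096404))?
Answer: -1/11066315247699 ≈ -9.0364e-14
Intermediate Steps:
U(d) = -213 + 2*d² (U(d) = (d² + d²) - 213 = 2*d² - 213 = -213 + 2*d²)
1/(4546749 + (-740021 + U(-1360))*(-4836332 + 1096404)) = 1/(4546749 + (-740021 + (-213 + 2*(-1360)²))*(-4836332 + 1096404)) = 1/(4546749 + (-740021 + (-213 + 2*1849600))*(-3739928)) = 1/(4546749 + (-740021 + (-213 + 3699200))*(-3739928)) = 1/(4546749 + (-740021 + 3698987)*(-3739928)) = 1/(4546749 + 2958966*(-3739928)) = 1/(4546749 - 11066319794448) = 1/(-11066315247699) = -1/11066315247699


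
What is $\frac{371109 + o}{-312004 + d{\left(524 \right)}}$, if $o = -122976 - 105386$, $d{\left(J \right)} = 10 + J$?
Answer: $- \frac{142747}{311470} \approx -0.4583$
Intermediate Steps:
$o = -228362$ ($o = -122976 - 105386 = -228362$)
$\frac{371109 + o}{-312004 + d{\left(524 \right)}} = \frac{371109 - 228362}{-312004 + \left(10 + 524\right)} = \frac{142747}{-312004 + 534} = \frac{142747}{-311470} = 142747 \left(- \frac{1}{311470}\right) = - \frac{142747}{311470}$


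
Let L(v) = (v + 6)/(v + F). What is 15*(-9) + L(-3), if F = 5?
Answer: -267/2 ≈ -133.50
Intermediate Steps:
L(v) = (6 + v)/(5 + v) (L(v) = (v + 6)/(v + 5) = (6 + v)/(5 + v))
15*(-9) + L(-3) = 15*(-9) + (6 - 3)/(5 - 3) = -135 + 3/2 = -267/2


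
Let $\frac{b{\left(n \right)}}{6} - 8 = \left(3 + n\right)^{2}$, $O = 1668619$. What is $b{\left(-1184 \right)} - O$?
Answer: $6699995$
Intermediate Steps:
$b{\left(n \right)} = 48 + 6 \left(3 + n\right)^{2}$
$b{\left(-1184 \right)} - O = \left(48 + 6 \left(3 - 1184\right)^{2}\right) - 1668619 = \left(48 + 6 \left(-1181\right)^{2}\right) - 1668619 = \left(48 + 6 \cdot 1394761\right) - 1668619 = \left(48 + 8368566\right) - 1668619 = 8368614 - 1668619 = 6699995$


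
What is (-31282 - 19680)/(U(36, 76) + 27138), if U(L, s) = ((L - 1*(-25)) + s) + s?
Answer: -50962/27351 ≈ -1.8633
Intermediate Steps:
U(L, s) = 25 + L + 2*s (U(L, s) = ((L + 25) + s) + s = ((25 + L) + s) + s = (25 + L + s) + s = 25 + L + 2*s)
(-31282 - 19680)/(U(36, 76) + 27138) = (-31282 - 19680)/((25 + 36 + 2*76) + 27138) = -50962/((25 + 36 + 152) + 27138) = -50962/(213 + 27138) = -50962/27351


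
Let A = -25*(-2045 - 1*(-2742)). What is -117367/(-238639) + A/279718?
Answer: 1686551643/3926566106 ≈ 0.42952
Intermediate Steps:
A = -17425 (A = -25*(-2045 + 2742) = -25*697 = -17425)
-117367/(-238639) + A/279718 = -117367/(-238639) - 17425/279718 = -117367*(-1/238639) - 17425*1/279718 = 117367/238639 - 1025/16454 = 1686551643/3926566106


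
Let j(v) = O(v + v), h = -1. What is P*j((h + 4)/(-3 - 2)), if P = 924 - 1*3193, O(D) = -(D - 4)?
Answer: -58994/5 ≈ -11799.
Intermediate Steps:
O(D) = 4 - D (O(D) = -(-4 + D) = 4 - D)
j(v) = 4 - 2*v (j(v) = 4 - (v + v) = 4 - 2*v)
P = -2269 (P = 924 - 3193 = -2269)
P*j((h + 4)/(-3 - 2)) = -2269*(4 - 2*(-1 + 4)/(-3 - 2)) = -2269*(4 - 6/(-5)) = -2269*(4 - 6*(-1)/5) = -2269*(4 - 2*(-⅗)) = -2269*(4 + 6/5) = -2269*26/5 = -58994/5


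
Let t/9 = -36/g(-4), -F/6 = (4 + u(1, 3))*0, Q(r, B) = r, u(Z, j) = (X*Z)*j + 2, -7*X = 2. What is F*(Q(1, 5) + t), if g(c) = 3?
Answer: 0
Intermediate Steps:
X = -2/7 (X = -⅐*2 = -2/7 ≈ -0.28571)
u(Z, j) = 2 - 2*Z*j/7 (u(Z, j) = (-2*Z/7)*j + 2 = -2*Z*j/7 + 2 = 2 - 2*Z*j/7)
F = 0 (F = -6*(4 + (2 - 2/7*1*3))*0 = -6*(4 + (2 - 6/7))*0 = -6*(4 + 8/7)*0 = -216*0/7 = -6*0 = 0)
t = -108 (t = 9*(-36/3) = 9*(-36*⅓) = 9*(-12) = -108)
F*(Q(1, 5) + t) = 0*(1 - 108) = 0*(-107) = 0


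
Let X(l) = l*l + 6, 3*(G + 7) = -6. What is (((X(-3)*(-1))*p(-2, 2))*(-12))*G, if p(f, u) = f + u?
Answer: 0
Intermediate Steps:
G = -9 (G = -7 + (⅓)*(-6) = -7 - 2 = -9)
X(l) = 6 + l² (X(l) = l² + 6 = 6 + l²)
(((X(-3)*(-1))*p(-2, 2))*(-12))*G = ((((6 + (-3)²)*(-1))*(-2 + 2))*(-12))*(-9) = ((((6 + 9)*(-1))*0)*(-12))*(-9) = (((15*(-1))*0)*(-12))*(-9) = (-15*0*(-12))*(-9) = (0*(-12))*(-9) = 0*(-9) = 0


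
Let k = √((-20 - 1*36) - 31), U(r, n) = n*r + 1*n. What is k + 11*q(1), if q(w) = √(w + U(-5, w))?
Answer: I*(√87 + 11*√3) ≈ 28.38*I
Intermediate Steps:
U(r, n) = n + n*r (U(r, n) = n*r + n = n + n*r)
k = I*√87 (k = √((-20 - 36) - 31) = √(-56 - 31) = √(-87) = I*√87 ≈ 9.3274*I)
q(w) = √3*√(-w) (q(w) = √(w + w*(1 - 5)) = √(w + w*(-4)) = √(w - 4*w) = √(-3*w) = √3*√(-w))
k + 11*q(1) = I*√87 + 11*(√3*√(-1*1)) = I*√87 + 11*(√3*√(-1)) = I*√87 + 11*(√3*I) = I*√87 + 11*(I*√3) = I*√87 + 11*I*√3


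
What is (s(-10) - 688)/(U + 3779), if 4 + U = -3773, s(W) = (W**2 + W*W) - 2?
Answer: -245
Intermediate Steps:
s(W) = -2 + 2*W**2 (s(W) = (W**2 + W**2) - 2 = 2*W**2 - 2 = -2 + 2*W**2)
U = -3777 (U = -4 - 3773 = -3777)
(s(-10) - 688)/(U + 3779) = ((-2 + 2*(-10)**2) - 688)/(-3777 + 3779) = ((-2 + 2*100) - 688)/2 = ((-2 + 200) - 688)*(1/2) = (198 - 688)*(1/2) = -490*1/2 = -245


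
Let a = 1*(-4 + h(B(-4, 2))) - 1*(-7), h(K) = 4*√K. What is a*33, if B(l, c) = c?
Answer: 99 + 132*√2 ≈ 285.68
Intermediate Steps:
a = 3 + 4*√2 (a = 1*(-4 + 4*√2) - 1*(-7) = (-4 + 4*√2) + 7 = 3 + 4*√2 ≈ 8.6569)
a*33 = (3 + 4*√2)*33 = 99 + 132*√2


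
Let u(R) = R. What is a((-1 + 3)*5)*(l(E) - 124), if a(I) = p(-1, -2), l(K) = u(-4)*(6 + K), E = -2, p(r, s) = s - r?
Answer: 140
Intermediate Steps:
l(K) = -24 - 4*K (l(K) = -4*(6 + K) = -24 - 4*K)
a(I) = -1 (a(I) = -2 - 1*(-1) = -2 + 1 = -1)
a((-1 + 3)*5)*(l(E) - 124) = -((-24 - 4*(-2)) - 124) = -((-24 + 8) - 124) = -(-16 - 124) = -1*(-140) = 140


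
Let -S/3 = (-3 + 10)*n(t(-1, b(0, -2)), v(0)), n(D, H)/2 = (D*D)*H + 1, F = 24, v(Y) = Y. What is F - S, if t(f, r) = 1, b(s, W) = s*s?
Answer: 66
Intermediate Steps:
b(s, W) = s²
n(D, H) = 2 + 2*H*D² (n(D, H) = 2*((D*D)*H + 1) = 2*(D²*H + 1) = 2*(H*D² + 1) = 2*(1 + H*D²) = 2 + 2*H*D²)
S = -42 (S = -3*(-3 + 10)*(2 + 2*0*1²) = -21*(2 + 2*0*1) = -21*(2 + 0) = -21*2 = -3*14 = -42)
F - S = 24 - 1*(-42) = 24 + 42 = 66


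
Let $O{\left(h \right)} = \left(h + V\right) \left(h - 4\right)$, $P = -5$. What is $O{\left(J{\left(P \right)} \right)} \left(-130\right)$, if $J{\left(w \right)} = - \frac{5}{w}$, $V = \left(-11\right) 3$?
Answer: $-12480$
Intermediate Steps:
$V = -33$
$O{\left(h \right)} = \left(-33 + h\right) \left(-4 + h\right)$ ($O{\left(h \right)} = \left(h - 33\right) \left(h - 4\right) = \left(-33 + h\right) \left(-4 + h\right)$)
$O{\left(J{\left(P \right)} \right)} \left(-130\right) = \left(132 + \left(- \frac{5}{-5}\right)^{2} - 37 \left(- \frac{5}{-5}\right)\right) \left(-130\right) = \left(132 + \left(\left(-5\right) \left(- \frac{1}{5}\right)\right)^{2} - 37 \left(\left(-5\right) \left(- \frac{1}{5}\right)\right)\right) \left(-130\right) = \left(132 + 1^{2} - 37\right) \left(-130\right) = \left(132 + 1 - 37\right) \left(-130\right) = 96 \left(-130\right) = -12480$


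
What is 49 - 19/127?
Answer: 6204/127 ≈ 48.850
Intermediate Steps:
49 - 19/127 = 6204/127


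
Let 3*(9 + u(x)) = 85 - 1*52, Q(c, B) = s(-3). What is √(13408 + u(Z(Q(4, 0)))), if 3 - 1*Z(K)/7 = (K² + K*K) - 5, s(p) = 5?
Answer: 3*√1490 ≈ 115.80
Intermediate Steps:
Q(c, B) = 5
Z(K) = 56 - 14*K² (Z(K) = 21 - 7*((K² + K*K) - 5) = 21 - 7*((K² + K²) - 5) = 21 - 7*(2*K² - 5) = 21 - 7*(-5 + 2*K²) = 21 + (35 - 14*K²) = 56 - 14*K²)
u(x) = 2 (u(x) = -9 + (85 - 1*52)/3 = -9 + (85 - 52)/3 = -9 + (⅓)*33 = -9 + 11 = 2)
√(13408 + u(Z(Q(4, 0)))) = √(13408 + 2) = √13410 = 3*√1490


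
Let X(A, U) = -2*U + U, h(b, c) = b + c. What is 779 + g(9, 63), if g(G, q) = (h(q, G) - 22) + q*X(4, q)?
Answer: -3140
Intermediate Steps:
X(A, U) = -U
g(G, q) = -22 + G + q - q² (g(G, q) = ((q + G) - 22) + q*(-q) = ((G + q) - 22) - q² = (-22 + G + q) - q² = -22 + G + q - q²)
779 + g(9, 63) = 779 + (-22 + 9 + 63 - 1*63²) = 779 + (-22 + 9 + 63 - 1*3969) = 779 + (-22 + 9 + 63 - 3969) = 779 - 3919 = -3140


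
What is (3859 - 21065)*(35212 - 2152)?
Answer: -568830360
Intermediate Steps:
(3859 - 21065)*(35212 - 2152) = -17206*33060 = -568830360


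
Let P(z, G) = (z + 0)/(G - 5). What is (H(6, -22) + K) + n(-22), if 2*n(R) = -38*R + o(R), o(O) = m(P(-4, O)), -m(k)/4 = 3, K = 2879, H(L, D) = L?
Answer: 3297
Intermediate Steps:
P(z, G) = z/(-5 + G)
m(k) = -12 (m(k) = -4*3 = -12)
o(O) = -12
n(R) = -6 - 19*R (n(R) = (-38*R - 12)/2 = (-12 - 38*R)/2 = -6 - 19*R)
(H(6, -22) + K) + n(-22) = (6 + 2879) + (-6 - 19*(-22)) = 2885 + (-6 + 418) = 2885 + 412 = 3297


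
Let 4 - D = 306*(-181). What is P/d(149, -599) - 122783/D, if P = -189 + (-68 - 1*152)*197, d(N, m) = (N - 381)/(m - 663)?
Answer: -26231038611/110780 ≈ -2.3679e+5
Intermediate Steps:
d(N, m) = (-381 + N)/(-663 + m)
P = -43529 (P = -189 + (-68 - 152)*197 = -189 - 220*197 = -189 - 43340 = -43529)
D = 55390 (D = 4 - 306*(-181) = 4 - 1*(-55386) = 4 + 55386 = 55390)
P/d(149, -599) - 122783/D = -43529*(-663 - 599)/(-381 + 149) - 122783/55390 = -43529/(-232/(-1262)) - 122783*1/55390 = -43529/((-1/1262*(-232))) - 122783/55390 = -43529/116/631 - 122783/55390 = -43529*631/116 - 122783/55390 = -947131/4 - 122783/55390 = -26231038611/110780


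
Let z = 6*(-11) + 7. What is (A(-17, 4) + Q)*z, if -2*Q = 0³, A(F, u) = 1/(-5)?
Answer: 59/5 ≈ 11.800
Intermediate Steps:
A(F, u) = -⅕
z = -59 (z = -66 + 7 = -59)
Q = 0 (Q = -½*0³ = -½*0 = 0)
(A(-17, 4) + Q)*z = (-⅕ + 0)*(-59) = -⅕*(-59) = 59/5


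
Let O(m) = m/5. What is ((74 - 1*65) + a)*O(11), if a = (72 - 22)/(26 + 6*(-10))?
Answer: 1408/85 ≈ 16.565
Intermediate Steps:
a = -25/17 (a = 50/(26 - 60) = 50/(-34) = 50*(-1/34) = -25/17 ≈ -1.4706)
O(m) = m/5 (O(m) = m*(⅕) = m/5)
((74 - 1*65) + a)*O(11) = ((74 - 1*65) - 25/17)*((⅕)*11) = ((74 - 65) - 25/17)*(11/5) = (9 - 25/17)*(11/5) = (128/17)*(11/5) = 1408/85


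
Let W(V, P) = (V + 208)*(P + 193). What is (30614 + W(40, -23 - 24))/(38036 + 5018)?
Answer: 33411/21527 ≈ 1.5521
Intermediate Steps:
W(V, P) = (193 + P)*(208 + V) (W(V, P) = (208 + V)*(193 + P) = (193 + P)*(208 + V))
(30614 + W(40, -23 - 24))/(38036 + 5018) = (30614 + (40144 + 193*40 + 208*(-23 - 24) + (-23 - 24)*40))/(38036 + 5018) = (30614 + (40144 + 7720 + 208*(-47) - 47*40))/43054 = (30614 + (40144 + 7720 - 9776 - 1880))*(1/43054) = (30614 + 36208)*(1/43054) = 66822*(1/43054) = 33411/21527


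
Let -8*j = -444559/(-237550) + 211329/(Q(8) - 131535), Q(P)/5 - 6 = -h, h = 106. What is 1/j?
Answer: -50183862800/1699228723 ≈ -29.533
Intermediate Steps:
Q(P) = -500 (Q(P) = 30 + 5*(-1*106) = 30 + 5*(-106) = 30 - 530 = -500)
j = -1699228723/50183862800 (j = -(-444559/(-237550) + 211329/(-500 - 131535))/8 = -(-444559*(-1/237550) + 211329/(-132035))/8 = -(444559/237550 + 211329*(-1/132035))/8 = -(444559/237550 - 211329/132035)/8 = -1/8*1699228723/6272982850 = -1699228723/50183862800 ≈ -0.033860)
1/j = 1/(-1699228723/50183862800) = -50183862800/1699228723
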